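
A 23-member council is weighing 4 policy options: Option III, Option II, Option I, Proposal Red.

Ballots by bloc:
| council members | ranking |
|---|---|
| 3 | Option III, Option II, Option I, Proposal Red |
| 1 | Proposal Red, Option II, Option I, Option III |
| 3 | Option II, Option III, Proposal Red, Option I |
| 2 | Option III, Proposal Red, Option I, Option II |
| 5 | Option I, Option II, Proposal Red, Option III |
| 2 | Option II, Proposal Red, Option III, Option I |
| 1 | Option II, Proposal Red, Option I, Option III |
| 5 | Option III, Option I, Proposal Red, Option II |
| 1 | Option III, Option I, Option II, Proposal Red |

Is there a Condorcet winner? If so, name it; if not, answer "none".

Head-to-head results (23 council members):
Option III vs Option II: 3+2+5+1 = 11 for Option III, 12 for Option II — Option II by 12–11.
Option III vs Option I: Option III preferred on 3+3+2+2+5+1 = 16 ballots; Option III wins 16–7.
Option III vs Proposal Red: 3+3+2+5+1 = 14 for Option III, 9 for Proposal Red — Option III by 14–9.
Option II vs Option I: 10 to 13, Option I.
Option II vs Proposal Red: Option II is ranked higher on 3+3+5+2+1+1 = 15 ballots, Proposal Red on 8. Option II wins 15–8.
Option I vs Proposal Red: Option I is ranked higher on 3+5+5+1 = 14 ballots, Proposal Red on 9. Option I wins 14–9.
Every option loses at least once (Option III loses to Option II; Option II loses to Option I; Option I loses to Option III; Proposal Red loses to Option III). The majority relation contains the cycle Option III beats Option I beats Option II beats Option III, so there is no Condorcet winner.

none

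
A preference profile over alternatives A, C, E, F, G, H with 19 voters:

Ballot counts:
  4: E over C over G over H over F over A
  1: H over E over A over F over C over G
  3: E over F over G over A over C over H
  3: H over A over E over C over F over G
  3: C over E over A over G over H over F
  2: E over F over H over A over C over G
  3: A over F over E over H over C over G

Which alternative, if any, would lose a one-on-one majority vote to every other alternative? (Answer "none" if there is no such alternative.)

Pairwise majorities:
A vs C: A is ranked higher on 1+3+3+2+3 = 12 ballots, C on 7. A wins 12–7.
A vs E: E wins 13–6.
A vs F: A, 10–9.
A vs G: A is ranked higher on 1+3+3+2+3 = 12 ballots, G on 7. A wins 12–7.
A vs H: 3+3+3 = 9 for A, 10 for H — H by 10–9.
C vs E: C is ranked higher on 3 ballots, E on 16. E wins 16–3.
C–F: C 10–9.
C vs G: C is ranked higher on 4+1+3+3+2+3 = 16 ballots, G on 3. C wins 16–3.
C vs H: C, 10–9.
E vs F: E, 16–3.
E vs G: E is ranked higher on 19 ballots, G on 0. E wins 19–0.
E vs H: E wins 15–4.
F vs G: 1+3+3+2+3 = 12 for F, 7 for G — F by 12–7.
F vs H: 3+2+3 = 8 for F, 11 for H — H by 11–8.
G vs H: 4+3+3 = 10 for G, 9 for H — G by 10–9.
Each alternative has at least one pairwise win (A beats C; C beats F; E beats A; F beats G; G beats H; H beats A) — no Condorcet loser.

none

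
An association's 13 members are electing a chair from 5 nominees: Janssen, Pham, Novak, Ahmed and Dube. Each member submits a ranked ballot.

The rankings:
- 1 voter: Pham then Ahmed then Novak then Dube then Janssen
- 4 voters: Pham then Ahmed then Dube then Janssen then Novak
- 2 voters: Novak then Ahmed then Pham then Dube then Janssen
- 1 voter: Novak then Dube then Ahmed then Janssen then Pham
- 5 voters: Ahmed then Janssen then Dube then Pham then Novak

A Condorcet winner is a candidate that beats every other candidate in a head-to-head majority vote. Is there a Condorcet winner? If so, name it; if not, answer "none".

Head-to-head results (13 voters):
Janssen vs Pham: 6 to 7, Pham.
Janssen vs Novak: 9 to 4, Janssen.
Janssen vs Ahmed: 0 to 13, Ahmed.
Janssen vs Dube: 5 to 8, Dube.
Pham vs Novak: 1+4+5 = 10 for Pham, 3 for Novak — Pham by 10–3.
Pham vs Ahmed: 1+4 = 5 for Pham, 8 for Ahmed — Ahmed by 8–5.
Pham vs Dube: 7 to 6, Pham.
Novak vs Ahmed: 2+1 = 3 for Novak, 10 for Ahmed — Ahmed by 10–3.
Novak vs Dube: 1+2+1 = 4 for Novak, 9 for Dube — Dube by 9–4.
Ahmed vs Dube: 12 to 1, Ahmed.
Ahmed defeats every rival head-to-head and is the Condorcet winner.

Ahmed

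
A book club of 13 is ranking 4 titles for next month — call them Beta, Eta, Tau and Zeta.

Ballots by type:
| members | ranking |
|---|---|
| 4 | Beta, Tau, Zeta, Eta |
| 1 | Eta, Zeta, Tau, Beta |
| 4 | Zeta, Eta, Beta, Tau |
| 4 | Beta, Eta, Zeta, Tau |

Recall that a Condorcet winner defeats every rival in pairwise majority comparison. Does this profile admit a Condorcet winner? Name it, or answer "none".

Beta

Head-to-head results (13 members):
Beta–Eta: Beta 8–5.
Beta–Tau: Beta 12–1.
Beta vs Zeta: Beta preferred on 4+4 = 8 ballots; Beta wins 8–5.
Eta vs Tau: 1+4+4 = 9 for Eta, 4 for Tau — Eta by 9–4.
Eta–Zeta: Zeta 8–5.
Tau vs Zeta: Zeta wins 9–4.
Only Beta has no losses; Beta is the Condorcet winner.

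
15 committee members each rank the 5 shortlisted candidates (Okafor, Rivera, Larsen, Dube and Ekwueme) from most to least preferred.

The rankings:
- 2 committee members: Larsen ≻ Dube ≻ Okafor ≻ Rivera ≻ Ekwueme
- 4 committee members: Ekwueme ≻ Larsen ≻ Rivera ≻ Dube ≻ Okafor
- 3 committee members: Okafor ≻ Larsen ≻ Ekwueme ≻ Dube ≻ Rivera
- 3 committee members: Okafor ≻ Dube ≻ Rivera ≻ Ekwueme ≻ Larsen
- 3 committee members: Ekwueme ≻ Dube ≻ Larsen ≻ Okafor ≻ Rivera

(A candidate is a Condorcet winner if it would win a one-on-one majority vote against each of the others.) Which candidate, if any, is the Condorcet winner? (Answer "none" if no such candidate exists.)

none

Pairwise majorities:
Okafor–Rivera: Okafor 11–4.
Okafor–Larsen: Larsen 9–6.
Okafor vs Dube: Dube, 9–6.
Okafor vs Ekwueme: Okafor, 8–7.
Rivera vs Larsen: Larsen wins 12–3.
Rivera–Dube: Dube 11–4.
Rivera–Ekwueme: Ekwueme 10–5.
Larsen vs Dube: Larsen wins 9–6.
Larsen vs Ekwueme: Ekwueme wins 10–5.
Dube vs Ekwueme: Ekwueme wins 10–5.
No candidate is unbeaten: Okafor loses to Larsen; Rivera loses to Okafor; Larsen loses to Ekwueme; Dube loses to Larsen; Ekwueme loses to Okafor. In particular Okafor → Ekwueme → Larsen → Okafor is a majority cycle — no Condorcet winner exists.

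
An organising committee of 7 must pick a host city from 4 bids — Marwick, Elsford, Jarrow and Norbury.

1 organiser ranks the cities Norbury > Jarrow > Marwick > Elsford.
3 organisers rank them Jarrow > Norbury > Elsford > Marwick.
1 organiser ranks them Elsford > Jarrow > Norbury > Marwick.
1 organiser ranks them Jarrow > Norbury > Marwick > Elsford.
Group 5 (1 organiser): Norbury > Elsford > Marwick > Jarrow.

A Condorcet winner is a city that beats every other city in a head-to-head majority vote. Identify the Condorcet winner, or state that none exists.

Check each pair by majority over 7 ballots:
Marwick vs Elsford: 2 to 5, Elsford.
Marwick vs Jarrow: Marwick is ranked higher on 1 ballot, Jarrow on 6. Jarrow wins 6–1.
Marwick vs Norbury: Marwick is ranked higher on 0 ballots, Norbury on 7. Norbury wins 7–0.
Elsford vs Jarrow: Elsford is ranked higher on 1+1 = 2 ballots, Jarrow on 5. Jarrow wins 5–2.
Elsford vs Norbury: 1 for Elsford, 6 for Norbury — Norbury by 6–1.
Jarrow vs Norbury: 3+1+1 = 5 for Jarrow, 2 for Norbury — Jarrow by 5–2.
Only Jarrow has no losses; Jarrow is the Condorcet winner.

Jarrow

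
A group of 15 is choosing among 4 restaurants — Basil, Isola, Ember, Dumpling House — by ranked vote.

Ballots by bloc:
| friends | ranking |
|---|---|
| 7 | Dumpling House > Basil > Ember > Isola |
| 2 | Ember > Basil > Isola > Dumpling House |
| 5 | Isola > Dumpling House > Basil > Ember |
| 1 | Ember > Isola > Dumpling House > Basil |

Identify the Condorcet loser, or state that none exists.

Pairwise majorities:
Basil vs Isola: 7+2 = 9 for Basil, 6 for Isola — Basil by 9–6.
Basil vs Ember: Basil is ranked higher on 7+5 = 12 ballots, Ember on 3. Basil wins 12–3.
Basil vs Dumpling House: 2 to 13, Dumpling House.
Isola vs Ember: Ember, 10–5.
Isola vs Dumpling House: Isola preferred on 2+5+1 = 8 ballots; Isola wins 8–7.
Ember–Dumpling House: Dumpling House 12–3.
Every restaurant wins at least one matchup (Basil beats Isola; Isola beats Dumpling House; Ember beats Isola; Dumpling House beats Basil), so there is no Condorcet loser.

none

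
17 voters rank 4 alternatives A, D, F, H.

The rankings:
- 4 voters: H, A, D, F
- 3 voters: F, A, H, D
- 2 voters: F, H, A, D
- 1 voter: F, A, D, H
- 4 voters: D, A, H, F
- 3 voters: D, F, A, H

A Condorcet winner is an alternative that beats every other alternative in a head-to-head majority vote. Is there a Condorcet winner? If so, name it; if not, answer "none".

Pairwise majorities:
A vs D: A, 10–7.
A–F: F 9–8.
A vs H: A wins 11–6.
D–F: D 11–6.
D vs H: H, 9–8.
F vs H: F, 9–8.
No alternative is unbeaten: A loses to F; D loses to A; F loses to D; H loses to A. In particular A beats D beats F beats A is a majority cycle — no Condorcet winner exists.

none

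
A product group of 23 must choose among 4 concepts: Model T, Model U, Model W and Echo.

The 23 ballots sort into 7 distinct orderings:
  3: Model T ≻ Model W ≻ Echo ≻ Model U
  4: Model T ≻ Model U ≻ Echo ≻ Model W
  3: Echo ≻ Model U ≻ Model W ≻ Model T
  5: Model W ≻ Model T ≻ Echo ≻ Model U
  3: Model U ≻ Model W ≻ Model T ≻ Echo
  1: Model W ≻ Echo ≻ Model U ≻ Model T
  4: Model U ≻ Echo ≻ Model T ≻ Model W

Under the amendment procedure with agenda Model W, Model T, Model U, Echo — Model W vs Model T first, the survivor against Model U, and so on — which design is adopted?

Round 1: Model W vs Model T — 12–11, Model W advances.
Round 2: Model W vs Model U — 9–14, Model U advances.
Round 3: Model U vs Echo — 11–12, Echo advances.
Echo survives the agenda.

Echo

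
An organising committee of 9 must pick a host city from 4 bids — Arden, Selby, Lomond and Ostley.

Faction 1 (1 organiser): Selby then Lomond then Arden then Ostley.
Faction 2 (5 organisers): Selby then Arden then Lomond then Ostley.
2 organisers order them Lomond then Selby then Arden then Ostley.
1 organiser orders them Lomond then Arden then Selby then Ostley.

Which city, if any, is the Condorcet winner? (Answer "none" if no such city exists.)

Selby

Pairwise majorities:
Arden vs Selby: Arden preferred on 1 ballot; Selby wins 8–1.
Arden vs Lomond: Arden wins 5–4.
Arden vs Ostley: Arden preferred on 1+5+2+1 = 9 ballots; Arden wins 9–0.
Selby–Lomond: Selby 6–3.
Selby vs Ostley: Selby wins 9–0.
Lomond vs Ostley: Lomond is ranked higher on 1+5+2+1 = 9 ballots, Ostley on 0. Lomond wins 9–0.
Selby wins every pairwise contest, so Selby is the Condorcet winner.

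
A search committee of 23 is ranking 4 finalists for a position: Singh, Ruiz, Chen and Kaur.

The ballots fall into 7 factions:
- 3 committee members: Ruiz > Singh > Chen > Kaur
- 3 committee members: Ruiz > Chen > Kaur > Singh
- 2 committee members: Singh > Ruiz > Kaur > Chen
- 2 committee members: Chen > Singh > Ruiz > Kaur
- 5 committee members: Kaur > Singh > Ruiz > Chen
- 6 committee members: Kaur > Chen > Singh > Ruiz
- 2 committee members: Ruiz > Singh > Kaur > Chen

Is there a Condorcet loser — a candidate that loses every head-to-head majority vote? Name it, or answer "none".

Pairwise majorities:
Singh vs Ruiz: 15 to 8, Singh.
Singh–Chen: Singh 12–11.
Singh vs Kaur: Singh is ranked higher on 3+2+2+2 = 9 ballots, Kaur on 14. Kaur wins 14–9.
Ruiz vs Chen: Ruiz is ranked higher on 3+3+2+5+2 = 15 ballots, Chen on 8. Ruiz wins 15–8.
Ruiz–Kaur: Ruiz 12–11.
Chen vs Kaur: Chen preferred on 3+3+2 = 8 ballots; Kaur wins 15–8.
Chen is beaten in every head-to-head and is the Condorcet loser.

Chen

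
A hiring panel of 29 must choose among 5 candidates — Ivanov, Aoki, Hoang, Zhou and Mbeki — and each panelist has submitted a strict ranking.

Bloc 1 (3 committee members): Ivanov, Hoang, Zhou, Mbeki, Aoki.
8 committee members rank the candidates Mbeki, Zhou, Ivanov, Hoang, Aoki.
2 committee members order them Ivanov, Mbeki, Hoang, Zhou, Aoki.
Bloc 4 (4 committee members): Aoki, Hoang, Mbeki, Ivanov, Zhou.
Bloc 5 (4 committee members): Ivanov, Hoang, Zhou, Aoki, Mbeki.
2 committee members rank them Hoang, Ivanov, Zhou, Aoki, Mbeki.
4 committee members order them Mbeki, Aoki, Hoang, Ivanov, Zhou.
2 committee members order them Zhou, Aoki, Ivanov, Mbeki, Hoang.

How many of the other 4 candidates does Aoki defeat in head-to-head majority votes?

0

Aoki against each rival (29 committee members):
Aoki vs Ivanov: Ivanov wins 19–10.
Aoki vs Hoang: Aoki preferred on 4+4+2 = 10 ballots; Hoang wins 19–10.
Aoki vs Zhou: Zhou wins 21–8.
Aoki vs Mbeki: Mbeki wins 17–12.
Aoki beats no one; loses to Ivanov, Hoang, Zhou, Mbeki — 0 pairwise wins.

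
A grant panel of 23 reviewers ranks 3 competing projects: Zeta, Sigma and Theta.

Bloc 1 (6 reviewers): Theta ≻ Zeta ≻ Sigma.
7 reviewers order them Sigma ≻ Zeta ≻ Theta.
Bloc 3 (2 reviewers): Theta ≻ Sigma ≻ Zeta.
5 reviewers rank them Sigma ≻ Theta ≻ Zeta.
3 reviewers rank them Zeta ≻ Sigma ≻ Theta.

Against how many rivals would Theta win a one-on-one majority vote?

1

Theta against each rival (23 reviewers):
Theta vs Zeta: Theta, 13–10.
Theta–Sigma: Sigma 15–8.
Theta beats Zeta; loses to Sigma — 1 pairwise win.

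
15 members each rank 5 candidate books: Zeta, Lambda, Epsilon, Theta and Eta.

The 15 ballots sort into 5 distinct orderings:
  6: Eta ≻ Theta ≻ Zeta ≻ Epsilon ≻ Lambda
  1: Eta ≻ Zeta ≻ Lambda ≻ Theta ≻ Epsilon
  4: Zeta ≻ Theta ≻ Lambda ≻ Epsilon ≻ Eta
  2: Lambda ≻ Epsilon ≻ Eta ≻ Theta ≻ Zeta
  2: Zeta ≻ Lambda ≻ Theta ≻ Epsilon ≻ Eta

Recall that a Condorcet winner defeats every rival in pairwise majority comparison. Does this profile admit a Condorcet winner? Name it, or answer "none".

Pairwise majorities:
Zeta vs Lambda: Zeta preferred on 6+1+4+2 = 13 ballots; Zeta wins 13–2.
Zeta vs Epsilon: Zeta preferred on 6+1+4+2 = 13 ballots; Zeta wins 13–2.
Zeta vs Theta: Zeta is ranked higher on 1+4+2 = 7 ballots, Theta on 8. Theta wins 8–7.
Zeta vs Eta: Zeta is ranked higher on 4+2 = 6 ballots, Eta on 9. Eta wins 9–6.
Lambda vs Epsilon: Lambda is ranked higher on 1+4+2+2 = 9 ballots, Epsilon on 6. Lambda wins 9–6.
Lambda vs Theta: Lambda preferred on 1+2+2 = 5 ballots; Theta wins 10–5.
Lambda vs Eta: Lambda is ranked higher on 4+2+2 = 8 ballots, Eta on 7. Lambda wins 8–7.
Epsilon vs Theta: 2 to 13, Theta.
Epsilon vs Eta: 4+2+2 = 8 for Epsilon, 7 for Eta — Epsilon by 8–7.
Theta vs Eta: 6 to 9, Eta.
Each book drops at least one matchup (Zeta loses to Theta; Lambda loses to Zeta; Epsilon loses to Zeta; Theta loses to Eta; Eta loses to Lambda); the cycle Zeta → Lambda → Eta → Zeta rules out a Condorcet winner.

none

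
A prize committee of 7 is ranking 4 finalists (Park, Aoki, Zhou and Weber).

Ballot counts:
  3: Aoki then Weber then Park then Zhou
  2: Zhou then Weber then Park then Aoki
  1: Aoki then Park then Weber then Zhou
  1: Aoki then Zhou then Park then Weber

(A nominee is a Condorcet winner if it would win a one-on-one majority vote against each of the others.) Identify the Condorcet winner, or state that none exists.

Pairwise majorities:
Park vs Aoki: 2 for Park, 5 for Aoki — Aoki by 5–2.
Park vs Zhou: 4 to 3, Park.
Park vs Weber: 2 to 5, Weber.
Aoki vs Zhou: 3+1+1 = 5 for Aoki, 2 for Zhou — Aoki by 5–2.
Aoki vs Weber: 5 to 2, Aoki.
Zhou vs Weber: Zhou is ranked higher on 2+1 = 3 ballots, Weber on 4. Weber wins 4–3.
Aoki wins every pairwise contest, so Aoki is the Condorcet winner.

Aoki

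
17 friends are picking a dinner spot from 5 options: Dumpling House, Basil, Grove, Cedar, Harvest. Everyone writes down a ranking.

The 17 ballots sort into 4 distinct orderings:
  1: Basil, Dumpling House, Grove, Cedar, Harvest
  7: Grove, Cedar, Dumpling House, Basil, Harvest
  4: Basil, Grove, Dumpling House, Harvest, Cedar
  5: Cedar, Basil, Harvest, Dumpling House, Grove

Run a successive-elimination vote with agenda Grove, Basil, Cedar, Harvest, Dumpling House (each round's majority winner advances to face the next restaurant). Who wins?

Round 1: Grove vs Basil — 7–10, Basil advances.
Round 2: Basil vs Cedar — 5–12, Cedar advances.
Round 3: Cedar vs Harvest — 13–4, Cedar advances.
Round 4: Cedar vs Dumpling House — 12–5, Cedar advances.
Cedar survives the agenda.

Cedar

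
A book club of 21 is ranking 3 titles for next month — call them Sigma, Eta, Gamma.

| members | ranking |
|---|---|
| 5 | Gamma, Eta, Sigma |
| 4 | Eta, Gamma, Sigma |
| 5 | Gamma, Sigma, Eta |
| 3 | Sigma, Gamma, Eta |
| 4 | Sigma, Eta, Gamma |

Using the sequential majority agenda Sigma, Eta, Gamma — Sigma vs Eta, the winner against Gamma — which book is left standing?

Gamma

Round 1: Sigma vs Eta — 12–9, Sigma advances.
Round 2: Sigma vs Gamma — 7–14, Gamma advances.
Gamma survives the agenda.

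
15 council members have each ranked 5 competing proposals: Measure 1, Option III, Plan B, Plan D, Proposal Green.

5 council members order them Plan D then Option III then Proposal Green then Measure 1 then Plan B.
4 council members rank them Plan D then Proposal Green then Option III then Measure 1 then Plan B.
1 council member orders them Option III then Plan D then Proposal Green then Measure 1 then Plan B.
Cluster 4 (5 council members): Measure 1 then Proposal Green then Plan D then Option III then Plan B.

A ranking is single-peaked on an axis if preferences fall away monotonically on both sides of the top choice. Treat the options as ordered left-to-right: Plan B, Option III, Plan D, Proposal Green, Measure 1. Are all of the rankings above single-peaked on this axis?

Axis positions: Plan B=1, Option III=2, Plan D=3, Proposal Green=4, Measure 1=5.
Cluster 1 (peak Plan D at position 3): ranking walks positions 3-2-4-5-1, expanding outward from the peak — single-peaked.
Cluster 2 (peak Plan D at position 3): ranking walks positions 3-4-2-5-1, expanding outward from the peak — single-peaked.
Cluster 3 (peak Option III at position 2): ranking walks positions 2-3-4-5-1, expanding outward from the peak — single-peaked.
Cluster 4 (peak Measure 1 at position 5): ranking walks positions 5-4-3-2-1, expanding outward from the peak — single-peaked.
Every ranking is single-peaked on this axis.

yes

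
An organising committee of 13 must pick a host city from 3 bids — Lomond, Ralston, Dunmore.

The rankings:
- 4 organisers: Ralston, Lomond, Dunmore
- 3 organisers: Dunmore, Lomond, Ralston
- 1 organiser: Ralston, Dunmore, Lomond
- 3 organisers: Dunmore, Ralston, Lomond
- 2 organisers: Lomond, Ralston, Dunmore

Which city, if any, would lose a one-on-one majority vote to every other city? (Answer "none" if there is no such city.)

Head-to-head results (13 organisers):
Lomond vs Ralston: Lomond is ranked higher on 3+2 = 5 ballots, Ralston on 8. Ralston wins 8–5.
Lomond vs Dunmore: Dunmore wins 7–6.
Ralston vs Dunmore: Ralston preferred on 4+1+2 = 7 ballots; Ralston wins 7–6.
Lomond loses to every other city — it is the Condorcet loser.

Lomond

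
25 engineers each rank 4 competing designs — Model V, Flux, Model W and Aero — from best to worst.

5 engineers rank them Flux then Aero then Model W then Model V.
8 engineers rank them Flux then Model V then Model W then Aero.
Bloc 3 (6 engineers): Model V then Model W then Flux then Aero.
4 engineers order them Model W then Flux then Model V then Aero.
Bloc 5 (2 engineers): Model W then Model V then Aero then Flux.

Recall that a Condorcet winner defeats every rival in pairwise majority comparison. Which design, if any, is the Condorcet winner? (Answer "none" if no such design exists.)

Flux

Pairwise majorities:
Model V vs Flux: 8 to 17, Flux.
Model V–Model W: Model V 14–11.
Model V vs Aero: Model V is ranked higher on 8+6+4+2 = 20 ballots, Aero on 5. Model V wins 20–5.
Flux vs Model W: Flux, 13–12.
Flux–Aero: Flux 23–2.
Model W vs Aero: 8+6+4+2 = 20 for Model W, 5 for Aero — Model W by 20–5.
Flux beats each of Model V, Model W, Aero — Flux is the Condorcet winner.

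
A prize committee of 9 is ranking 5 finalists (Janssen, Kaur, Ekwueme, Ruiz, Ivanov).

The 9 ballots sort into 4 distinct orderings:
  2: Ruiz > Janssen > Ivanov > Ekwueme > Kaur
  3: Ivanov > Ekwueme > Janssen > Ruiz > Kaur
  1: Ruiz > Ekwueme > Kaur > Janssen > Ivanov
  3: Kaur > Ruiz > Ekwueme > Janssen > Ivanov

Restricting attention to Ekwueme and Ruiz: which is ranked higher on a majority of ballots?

Ballots ranking Ekwueme above Ruiz: 3.
Ballots ranking Ruiz above Ekwueme: 9 − 3 = 6.
Ruiz wins the head-to-head 6–3.

Ruiz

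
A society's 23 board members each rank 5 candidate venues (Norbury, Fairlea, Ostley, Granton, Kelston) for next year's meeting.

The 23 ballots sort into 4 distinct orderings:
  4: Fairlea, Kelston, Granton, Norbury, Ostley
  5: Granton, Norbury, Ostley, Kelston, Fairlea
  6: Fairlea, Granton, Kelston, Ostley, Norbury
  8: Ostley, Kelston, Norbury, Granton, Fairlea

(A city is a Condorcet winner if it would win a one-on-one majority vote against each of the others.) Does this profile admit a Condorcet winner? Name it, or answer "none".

none

Pairwise majorities:
Norbury vs Fairlea: Norbury preferred on 5+8 = 13 ballots; Norbury wins 13–10.
Norbury vs Ostley: Norbury is ranked higher on 4+5 = 9 ballots, Ostley on 14. Ostley wins 14–9.
Norbury vs Granton: 8 to 15, Granton.
Norbury vs Kelston: 5 to 18, Kelston.
Fairlea vs Ostley: Fairlea is ranked higher on 4+6 = 10 ballots, Ostley on 13. Ostley wins 13–10.
Fairlea vs Granton: 4+6 = 10 for Fairlea, 13 for Granton — Granton by 13–10.
Fairlea vs Kelston: 4+6 = 10 for Fairlea, 13 for Kelston — Kelston by 13–10.
Ostley vs Granton: Ostley is ranked higher on 8 ballots, Granton on 15. Granton wins 15–8.
Ostley vs Kelston: 5+8 = 13 for Ostley, 10 for Kelston — Ostley by 13–10.
Granton vs Kelston: Granton is ranked higher on 5+6 = 11 ballots, Kelston on 12. Kelston wins 12–11.
Each city drops at least one matchup (Norbury loses to Ostley; Fairlea loses to Norbury; Ostley loses to Granton; Granton loses to Kelston; Kelston loses to Ostley); the cycle Ostley → Kelston → Granton → Ostley rules out a Condorcet winner.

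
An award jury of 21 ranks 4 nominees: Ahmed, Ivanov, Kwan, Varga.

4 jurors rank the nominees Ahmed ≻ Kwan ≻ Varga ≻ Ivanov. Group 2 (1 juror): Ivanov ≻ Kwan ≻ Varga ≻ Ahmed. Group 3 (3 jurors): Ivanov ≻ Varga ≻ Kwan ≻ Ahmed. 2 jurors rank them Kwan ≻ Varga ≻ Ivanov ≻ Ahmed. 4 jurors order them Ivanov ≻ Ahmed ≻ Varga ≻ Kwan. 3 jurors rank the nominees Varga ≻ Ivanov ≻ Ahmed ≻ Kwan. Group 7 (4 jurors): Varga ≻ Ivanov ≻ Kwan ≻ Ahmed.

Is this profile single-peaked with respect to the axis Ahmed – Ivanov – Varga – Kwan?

Axis positions: Ahmed=1, Ivanov=2, Varga=3, Kwan=4.
Group 1: ranking walks positions 1-4-3-2; Kwan is ranked above Ivanov even though Ivanov lies between Kwan and the peak Ahmed on the axis — preferences dip and rise again. Not single-peaked.
Group 2: ranking walks positions 2-4-3-1; Kwan is ranked above Varga even though Varga lies between Kwan and the peak Ivanov on the axis — preferences dip and rise again. Not single-peaked.
Group 3 (peak Ivanov at position 2): ranking walks positions 2-3-4-1, expanding outward from the peak — single-peaked.
Group 4 (peak Kwan at position 4): ranking walks positions 4-3-2-1, expanding outward from the peak — single-peaked.
Group 5 (peak Ivanov at position 2): ranking walks positions 2-1-3-4, expanding outward from the peak — single-peaked.
Group 6 (peak Varga at position 3): ranking walks positions 3-2-1-4, expanding outward from the peak — single-peaked.
Group 7 (peak Varga at position 3): ranking walks positions 3-2-4-1, expanding outward from the peak — single-peaked.
Group 1 violates single-peakedness, so the profile is not single-peaked on this axis.

no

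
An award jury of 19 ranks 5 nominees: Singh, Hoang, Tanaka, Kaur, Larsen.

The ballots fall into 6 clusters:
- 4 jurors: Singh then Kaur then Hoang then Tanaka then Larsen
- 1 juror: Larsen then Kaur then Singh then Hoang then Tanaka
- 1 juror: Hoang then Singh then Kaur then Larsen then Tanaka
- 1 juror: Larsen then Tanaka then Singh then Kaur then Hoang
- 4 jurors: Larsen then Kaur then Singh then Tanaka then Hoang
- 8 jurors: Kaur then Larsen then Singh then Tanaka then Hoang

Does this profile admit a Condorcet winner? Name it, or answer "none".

Kaur

Pairwise majorities:
Singh–Hoang: Singh 18–1.
Singh vs Tanaka: Singh wins 18–1.
Singh–Kaur: Kaur 13–6.
Singh vs Larsen: Larsen, 14–5.
Hoang vs Tanaka: Tanaka, 13–6.
Hoang–Kaur: Kaur 18–1.
Hoang–Larsen: Larsen 14–5.
Tanaka vs Kaur: Kaur wins 18–1.
Tanaka–Larsen: Larsen 15–4.
Kaur vs Larsen: Kaur wins 13–6.
Kaur defeats every rival head-to-head and is the Condorcet winner.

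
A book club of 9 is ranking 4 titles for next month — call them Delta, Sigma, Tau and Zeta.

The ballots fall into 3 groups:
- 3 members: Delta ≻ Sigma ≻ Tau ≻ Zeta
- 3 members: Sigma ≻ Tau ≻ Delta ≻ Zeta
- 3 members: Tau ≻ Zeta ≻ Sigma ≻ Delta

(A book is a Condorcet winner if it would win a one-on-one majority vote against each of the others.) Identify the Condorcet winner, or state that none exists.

Sigma

Head-to-head results (9 members):
Delta vs Sigma: Delta preferred on 3 ballots; Sigma wins 6–3.
Delta vs Tau: 3 for Delta, 6 for Tau — Tau by 6–3.
Delta vs Zeta: Delta is ranked higher on 3+3 = 6 ballots, Zeta on 3. Delta wins 6–3.
Sigma vs Tau: Sigma is ranked higher on 3+3 = 6 ballots, Tau on 3. Sigma wins 6–3.
Sigma vs Zeta: Sigma preferred on 3+3 = 6 ballots; Sigma wins 6–3.
Tau vs Zeta: 9 to 0, Tau.
Sigma defeats every rival head-to-head and is the Condorcet winner.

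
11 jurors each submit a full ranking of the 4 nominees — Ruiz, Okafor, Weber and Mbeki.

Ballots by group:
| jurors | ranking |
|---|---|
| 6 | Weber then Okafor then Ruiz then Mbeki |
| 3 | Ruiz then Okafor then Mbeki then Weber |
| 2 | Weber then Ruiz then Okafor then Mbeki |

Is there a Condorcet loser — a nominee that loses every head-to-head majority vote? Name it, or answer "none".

Mbeki

Pairwise majorities:
Ruiz vs Okafor: Okafor, 6–5.
Ruiz vs Weber: Weber wins 8–3.
Ruiz–Mbeki: Ruiz 11–0.
Okafor vs Weber: Weber, 8–3.
Okafor vs Mbeki: Okafor is ranked higher on 6+3+2 = 11 ballots, Mbeki on 0. Okafor wins 11–0.
Weber vs Mbeki: 8 to 3, Weber.
Mbeki is beaten in every head-to-head and is the Condorcet loser.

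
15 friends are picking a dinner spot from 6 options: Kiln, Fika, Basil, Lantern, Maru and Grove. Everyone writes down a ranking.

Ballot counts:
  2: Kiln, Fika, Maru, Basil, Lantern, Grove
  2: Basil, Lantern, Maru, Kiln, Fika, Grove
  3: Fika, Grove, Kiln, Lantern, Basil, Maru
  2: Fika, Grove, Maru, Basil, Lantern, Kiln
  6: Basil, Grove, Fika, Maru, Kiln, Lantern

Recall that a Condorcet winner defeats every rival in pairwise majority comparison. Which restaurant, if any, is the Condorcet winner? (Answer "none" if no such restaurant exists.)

Head-to-head results (15 friends):
Kiln vs Fika: Kiln is ranked higher on 2+2 = 4 ballots, Fika on 11. Fika wins 11–4.
Kiln vs Basil: Kiln preferred on 2+3 = 5 ballots; Basil wins 10–5.
Kiln vs Lantern: 2+3+6 = 11 for Kiln, 4 for Lantern — Kiln by 11–4.
Kiln vs Maru: Kiln is ranked higher on 2+3 = 5 ballots, Maru on 10. Maru wins 10–5.
Kiln vs Grove: 2+2 = 4 for Kiln, 11 for Grove — Grove by 11–4.
Fika vs Basil: Fika preferred on 2+3+2 = 7 ballots; Basil wins 8–7.
Fika vs Lantern: 2+3+2+6 = 13 for Fika, 2 for Lantern — Fika by 13–2.
Fika vs Maru: 2+3+2+6 = 13 for Fika, 2 for Maru — Fika by 13–2.
Fika vs Grove: Fika is ranked higher on 2+2+3+2 = 9 ballots, Grove on 6. Fika wins 9–6.
Basil vs Lantern: 12 to 3, Basil.
Basil vs Maru: 2+3+6 = 11 for Basil, 4 for Maru — Basil by 11–4.
Basil vs Grove: Basil preferred on 2+2+6 = 10 ballots; Basil wins 10–5.
Lantern vs Maru: Lantern preferred on 2+3 = 5 ballots; Maru wins 10–5.
Lantern vs Grove: Lantern is ranked higher on 2+2 = 4 ballots, Grove on 11. Grove wins 11–4.
Maru vs Grove: 2+2 = 4 for Maru, 11 for Grove — Grove by 11–4.
Basil defeats every rival head-to-head and is the Condorcet winner.

Basil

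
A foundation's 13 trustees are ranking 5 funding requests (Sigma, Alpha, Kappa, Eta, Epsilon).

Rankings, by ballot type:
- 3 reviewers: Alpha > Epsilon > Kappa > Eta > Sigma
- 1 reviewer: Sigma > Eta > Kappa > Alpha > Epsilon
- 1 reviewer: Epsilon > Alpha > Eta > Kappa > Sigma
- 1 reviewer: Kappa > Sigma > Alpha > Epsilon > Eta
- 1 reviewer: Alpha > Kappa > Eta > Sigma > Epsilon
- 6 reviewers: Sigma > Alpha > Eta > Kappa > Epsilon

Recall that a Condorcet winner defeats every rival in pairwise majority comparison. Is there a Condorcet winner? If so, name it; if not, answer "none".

Sigma

Head-to-head results (13 reviewers):
Sigma vs Alpha: Sigma preferred on 1+1+6 = 8 ballots; Sigma wins 8–5.
Sigma vs Kappa: 7 to 6, Sigma.
Sigma vs Eta: 8 to 5, Sigma.
Sigma vs Epsilon: 9 to 4, Sigma.
Alpha vs Kappa: Alpha is ranked higher on 3+1+1+6 = 11 ballots, Kappa on 2. Alpha wins 11–2.
Alpha vs Eta: Alpha is ranked higher on 3+1+1+1+6 = 12 ballots, Eta on 1. Alpha wins 12–1.
Alpha vs Epsilon: 3+1+1+1+6 = 12 for Alpha, 1 for Epsilon — Alpha by 12–1.
Kappa vs Eta: Kappa preferred on 3+1+1 = 5 ballots; Eta wins 8–5.
Kappa vs Epsilon: Kappa is ranked higher on 1+1+1+6 = 9 ballots, Epsilon on 4. Kappa wins 9–4.
Eta vs Epsilon: Eta is ranked higher on 1+1+6 = 8 ballots, Epsilon on 5. Eta wins 8–5.
Sigma wins every pairwise contest, so Sigma is the Condorcet winner.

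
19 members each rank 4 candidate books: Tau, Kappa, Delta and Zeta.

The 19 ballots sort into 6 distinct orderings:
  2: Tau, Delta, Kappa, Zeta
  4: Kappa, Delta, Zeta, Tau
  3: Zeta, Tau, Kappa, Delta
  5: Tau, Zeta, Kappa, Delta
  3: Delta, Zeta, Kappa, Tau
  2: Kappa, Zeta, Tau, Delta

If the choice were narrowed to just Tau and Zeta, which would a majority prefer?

Zeta

Ballots ranking Tau above Zeta: 2 + 5 = 7.
Ballots ranking Zeta above Tau: 19 − 7 = 12.
Zeta wins the head-to-head 12–7.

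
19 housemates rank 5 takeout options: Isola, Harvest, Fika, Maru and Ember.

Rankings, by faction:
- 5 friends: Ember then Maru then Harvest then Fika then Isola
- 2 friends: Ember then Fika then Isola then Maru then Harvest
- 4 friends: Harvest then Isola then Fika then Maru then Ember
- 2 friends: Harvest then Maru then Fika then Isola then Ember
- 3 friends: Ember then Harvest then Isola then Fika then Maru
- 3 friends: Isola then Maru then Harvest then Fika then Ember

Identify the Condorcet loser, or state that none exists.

Fika

Pairwise majorities:
Isola vs Harvest: Harvest wins 14–5.
Isola vs Fika: Isola preferred on 4+3+3 = 10 ballots; Isola wins 10–9.
Isola vs Maru: 12 to 7, Isola.
Isola vs Ember: Isola preferred on 4+2+3 = 9 ballots; Ember wins 10–9.
Harvest vs Fika: 17 to 2, Harvest.
Harvest vs Maru: Maru wins 10–9.
Harvest vs Ember: 4+2+3 = 9 for Harvest, 10 for Ember — Ember by 10–9.
Fika vs Maru: Fika is ranked higher on 2+4+3 = 9 ballots, Maru on 10. Maru wins 10–9.
Fika vs Ember: 9 to 10, Ember.
Maru vs Ember: 4+2+3 = 9 for Maru, 10 for Ember — Ember by 10–9.
Only Fika has no wins; Fika is the Condorcet loser.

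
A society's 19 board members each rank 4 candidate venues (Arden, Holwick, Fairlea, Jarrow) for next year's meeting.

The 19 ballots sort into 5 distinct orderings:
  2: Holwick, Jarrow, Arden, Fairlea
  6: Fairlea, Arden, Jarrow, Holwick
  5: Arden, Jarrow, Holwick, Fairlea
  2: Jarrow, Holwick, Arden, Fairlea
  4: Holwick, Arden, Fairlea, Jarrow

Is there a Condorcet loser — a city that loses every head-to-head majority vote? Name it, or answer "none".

Pairwise majorities:
Arden vs Holwick: Arden wins 11–8.
Arden vs Fairlea: Arden, 13–6.
Arden–Jarrow: Arden 15–4.
Holwick vs Fairlea: Holwick preferred on 2+5+2+4 = 13 ballots; Holwick wins 13–6.
Holwick vs Jarrow: Jarrow, 13–6.
Fairlea vs Jarrow: 6+4 = 10 for Fairlea, 9 for Jarrow — Fairlea by 10–9.
Every city wins at least one matchup (Arden beats Holwick; Holwick beats Fairlea; Fairlea beats Jarrow; Jarrow beats Holwick), so there is no Condorcet loser.

none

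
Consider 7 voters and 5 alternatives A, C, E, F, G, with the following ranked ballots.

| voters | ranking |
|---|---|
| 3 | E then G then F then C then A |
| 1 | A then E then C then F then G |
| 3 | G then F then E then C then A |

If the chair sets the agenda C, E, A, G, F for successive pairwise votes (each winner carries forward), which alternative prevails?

Round 1: C vs E — 0–7, E advances.
Round 2: E vs A — 6–1, E advances.
Round 3: E vs G — 4–3, E advances.
Round 4: E vs F — 4–3, E advances.
E survives the agenda.

E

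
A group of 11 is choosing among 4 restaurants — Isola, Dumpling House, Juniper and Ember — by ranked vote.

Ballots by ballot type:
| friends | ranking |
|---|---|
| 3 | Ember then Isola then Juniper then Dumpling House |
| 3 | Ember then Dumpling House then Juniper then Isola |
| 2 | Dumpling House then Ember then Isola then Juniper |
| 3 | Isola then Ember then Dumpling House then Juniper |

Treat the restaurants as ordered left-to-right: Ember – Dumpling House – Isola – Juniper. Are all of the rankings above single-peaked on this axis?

Axis positions: Ember=1, Dumpling House=2, Isola=3, Juniper=4.
Ballot type 1: ranking walks positions 1-3-4-2; Isola is ranked above Dumpling House even though Dumpling House lies between Isola and the peak Ember on the axis — preferences dip and rise again. Not single-peaked.
Ballot type 2: ranking walks positions 1-2-4-3; Juniper is ranked above Isola even though Isola lies between Juniper and the peak Ember on the axis — preferences dip and rise again. Not single-peaked.
Ballot type 3 (peak Dumpling House at position 2): ranking walks positions 2-1-3-4, expanding outward from the peak — single-peaked.
Ballot type 4: ranking walks positions 3-1-2-4; Ember is ranked above Dumpling House even though Dumpling House lies between Ember and the peak Isola on the axis — preferences dip and rise again. Not single-peaked.
Ballot type 1 violates single-peakedness, so the profile is not single-peaked on this axis.

no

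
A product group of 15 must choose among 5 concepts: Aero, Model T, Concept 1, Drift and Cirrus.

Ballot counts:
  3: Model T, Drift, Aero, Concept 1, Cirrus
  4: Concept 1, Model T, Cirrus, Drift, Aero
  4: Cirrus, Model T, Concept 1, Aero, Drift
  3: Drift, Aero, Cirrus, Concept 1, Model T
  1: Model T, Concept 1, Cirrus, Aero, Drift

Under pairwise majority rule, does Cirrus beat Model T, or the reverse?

Ballots ranking Cirrus above Model T: 4 + 3 = 7.
Ballots ranking Model T above Cirrus: 15 − 7 = 8.
Model T wins the head-to-head 8–7.

Model T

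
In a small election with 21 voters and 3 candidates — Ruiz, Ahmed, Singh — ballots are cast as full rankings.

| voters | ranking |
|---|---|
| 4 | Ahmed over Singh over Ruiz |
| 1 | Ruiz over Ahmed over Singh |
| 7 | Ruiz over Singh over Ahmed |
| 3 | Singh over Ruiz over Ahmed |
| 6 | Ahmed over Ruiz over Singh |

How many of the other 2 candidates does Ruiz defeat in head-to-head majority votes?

Ruiz against each rival (21 voters):
Ruiz vs Ahmed: 11 to 10, Ruiz.
Ruiz vs Singh: Ruiz, 14–7.
Ruiz beats Ahmed, Singh — 2 pairwise wins.

2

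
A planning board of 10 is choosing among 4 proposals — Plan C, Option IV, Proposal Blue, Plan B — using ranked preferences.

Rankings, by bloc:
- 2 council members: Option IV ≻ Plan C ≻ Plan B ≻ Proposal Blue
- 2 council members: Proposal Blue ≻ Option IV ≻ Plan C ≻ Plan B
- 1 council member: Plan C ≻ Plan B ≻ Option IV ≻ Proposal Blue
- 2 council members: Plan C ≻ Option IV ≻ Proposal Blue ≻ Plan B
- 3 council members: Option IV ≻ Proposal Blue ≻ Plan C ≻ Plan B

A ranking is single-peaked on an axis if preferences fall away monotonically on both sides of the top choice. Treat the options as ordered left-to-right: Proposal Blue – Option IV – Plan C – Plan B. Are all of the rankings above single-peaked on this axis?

Axis positions: Proposal Blue=1, Option IV=2, Plan C=3, Plan B=4.
Bloc 1 (peak Option IV at position 2): ranking walks positions 2-3-4-1, expanding outward from the peak — single-peaked.
Bloc 2 (peak Proposal Blue at position 1): ranking walks positions 1-2-3-4, expanding outward from the peak — single-peaked.
Bloc 3 (peak Plan C at position 3): ranking walks positions 3-4-2-1, expanding outward from the peak — single-peaked.
Bloc 4 (peak Plan C at position 3): ranking walks positions 3-2-1-4, expanding outward from the peak — single-peaked.
Bloc 5 (peak Option IV at position 2): ranking walks positions 2-1-3-4, expanding outward from the peak — single-peaked.
Every ranking is single-peaked on this axis.

yes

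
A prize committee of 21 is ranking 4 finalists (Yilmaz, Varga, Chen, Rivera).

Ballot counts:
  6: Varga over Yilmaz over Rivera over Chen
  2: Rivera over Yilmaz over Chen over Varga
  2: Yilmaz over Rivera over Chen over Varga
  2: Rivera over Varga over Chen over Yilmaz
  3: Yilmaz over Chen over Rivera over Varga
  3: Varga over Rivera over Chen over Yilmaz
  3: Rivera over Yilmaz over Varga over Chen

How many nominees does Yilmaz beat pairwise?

Yilmaz against each rival (21 jurors):
Yilmaz vs Varga: Varga wins 11–10.
Yilmaz vs Chen: Yilmaz, 16–5.
Yilmaz vs Rivera: Yilmaz preferred on 6+2+3 = 11 ballots; Yilmaz wins 11–10.
Yilmaz beats Chen, Rivera; loses to Varga — 2 pairwise wins.

2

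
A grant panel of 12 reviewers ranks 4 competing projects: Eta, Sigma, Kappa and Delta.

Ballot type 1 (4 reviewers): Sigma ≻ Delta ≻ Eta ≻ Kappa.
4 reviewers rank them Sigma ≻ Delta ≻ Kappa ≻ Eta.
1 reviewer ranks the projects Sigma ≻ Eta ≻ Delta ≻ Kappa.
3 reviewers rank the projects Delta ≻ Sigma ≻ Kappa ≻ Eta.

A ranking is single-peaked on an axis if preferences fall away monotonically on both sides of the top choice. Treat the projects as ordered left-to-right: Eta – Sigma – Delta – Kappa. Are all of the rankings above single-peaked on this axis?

yes

Axis positions: Eta=1, Sigma=2, Delta=3, Kappa=4.
Ballot type 1 (peak Sigma at position 2): ranking walks positions 2-3-1-4, expanding outward from the peak — single-peaked.
Ballot type 2 (peak Sigma at position 2): ranking walks positions 2-3-4-1, expanding outward from the peak — single-peaked.
Ballot type 3 (peak Sigma at position 2): ranking walks positions 2-1-3-4, expanding outward from the peak — single-peaked.
Ballot type 4 (peak Delta at position 3): ranking walks positions 3-2-4-1, expanding outward from the peak — single-peaked.
Every ranking is single-peaked on this axis.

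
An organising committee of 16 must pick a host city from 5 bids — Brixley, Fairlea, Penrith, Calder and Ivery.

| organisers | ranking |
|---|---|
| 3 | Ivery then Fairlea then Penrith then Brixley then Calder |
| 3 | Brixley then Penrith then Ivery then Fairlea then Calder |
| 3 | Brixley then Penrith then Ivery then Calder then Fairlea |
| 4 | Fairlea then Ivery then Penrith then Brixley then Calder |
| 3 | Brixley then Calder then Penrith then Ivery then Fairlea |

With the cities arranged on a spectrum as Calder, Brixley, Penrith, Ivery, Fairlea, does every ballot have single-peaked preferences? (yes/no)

Axis positions: Calder=1, Brixley=2, Penrith=3, Ivery=4, Fairlea=5.
Bloc 1 (peak Ivery at position 4): ranking walks positions 4-5-3-2-1, expanding outward from the peak — single-peaked.
Bloc 2 (peak Brixley at position 2): ranking walks positions 2-3-4-5-1, expanding outward from the peak — single-peaked.
Bloc 3 (peak Brixley at position 2): ranking walks positions 2-3-4-1-5, expanding outward from the peak — single-peaked.
Bloc 4 (peak Fairlea at position 5): ranking walks positions 5-4-3-2-1, expanding outward from the peak — single-peaked.
Bloc 5 (peak Brixley at position 2): ranking walks positions 2-1-3-4-5, expanding outward from the peak — single-peaked.
Every ranking is single-peaked on this axis.

yes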